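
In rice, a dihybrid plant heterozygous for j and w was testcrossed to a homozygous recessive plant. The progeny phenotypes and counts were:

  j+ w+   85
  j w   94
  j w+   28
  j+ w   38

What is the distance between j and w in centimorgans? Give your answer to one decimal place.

The two most frequent classes, j+ w+ (85) and j w (94), are the parental types, so the F1 was j+ w+ / j w.
The recombinant classes are j+ w and j w+: 38 + 28 = 66.
Recombination frequency = 66/245 = 0.2694 ≈ 26.9%, i.e. 26.9 centimorgans.

26.9 centimorgans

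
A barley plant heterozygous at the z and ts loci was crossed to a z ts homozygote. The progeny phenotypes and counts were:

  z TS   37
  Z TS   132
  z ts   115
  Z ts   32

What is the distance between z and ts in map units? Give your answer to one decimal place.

The two most frequent classes, Z TS (132) and z ts (115), are the parental types, so the F1 was Z TS / z ts.
The recombinant classes are Z ts and z TS: 32 + 37 = 69.
Recombination frequency = 69/316 = 0.2184 ≈ 21.8%, i.e. 21.8 map units.

21.8 map units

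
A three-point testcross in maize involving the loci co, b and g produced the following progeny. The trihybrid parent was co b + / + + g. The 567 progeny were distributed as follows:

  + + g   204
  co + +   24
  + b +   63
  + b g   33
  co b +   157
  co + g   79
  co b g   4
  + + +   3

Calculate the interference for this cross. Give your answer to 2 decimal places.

0.58

The two rarest classes, co b g and + + +, are the double crossovers. Comparing them with the parentals, only the g allele has switched, so g is the middle locus and the order is b – g – co.
b–g: (57 + 7)/567 = 0.1129; g–co: (142 + 7)/567 = 0.2628.
Expected DCO frequency = 0.1129 × 0.2628 ≈ 0.02967; observed = 7/567 ≈ 0.01235.
Coefficient of coincidence = 0.01235/0.02967 ≈ 0.42; interference = 1 − 0.42 = 0.58.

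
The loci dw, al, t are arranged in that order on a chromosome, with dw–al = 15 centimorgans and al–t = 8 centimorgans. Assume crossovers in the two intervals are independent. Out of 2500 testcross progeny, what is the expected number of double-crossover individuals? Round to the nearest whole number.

30

Map distances give recombination frequencies of 0.150 and 0.080 for the two intervals.
With no interference, expected double-crossover frequency = 0.150 × 0.080 = 0.01200.
Expected number = 0.01200 × 2500 = 30.00 ≈ 30.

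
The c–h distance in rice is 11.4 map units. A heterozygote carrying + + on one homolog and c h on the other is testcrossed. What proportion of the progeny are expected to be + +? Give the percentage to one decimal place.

44.3%

A map distance of 11.4 map units corresponds to a recombination frequency of 0.114.
The F1 is + + / c h, so + + is a parental gamete class with expected frequency (1 − r)/2 = 0.886/2 = 0.4430.
That is 0.4430 = 44.3% of the progeny.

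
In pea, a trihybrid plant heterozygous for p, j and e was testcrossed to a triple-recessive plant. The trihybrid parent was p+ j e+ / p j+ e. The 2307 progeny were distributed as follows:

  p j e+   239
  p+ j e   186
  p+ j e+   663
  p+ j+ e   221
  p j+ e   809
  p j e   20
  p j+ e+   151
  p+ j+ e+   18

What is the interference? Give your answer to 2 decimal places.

The two rarest classes, p+ j+ e+ and p j e, are the double crossovers. Comparing them with the parentals, only the j allele has switched, so j is the middle locus and the order is p – j – e.
p–j: (460 + 38)/2307 = 0.2159; j–e: (337 + 38)/2307 = 0.1625.
Expected DCO frequency = 0.2159 × 0.1625 ≈ 0.03508; observed = 38/2307 ≈ 0.01647.
Coefficient of coincidence = 0.01647/0.03508 ≈ 0.47; interference = 1 − 0.47 = 0.53.

0.53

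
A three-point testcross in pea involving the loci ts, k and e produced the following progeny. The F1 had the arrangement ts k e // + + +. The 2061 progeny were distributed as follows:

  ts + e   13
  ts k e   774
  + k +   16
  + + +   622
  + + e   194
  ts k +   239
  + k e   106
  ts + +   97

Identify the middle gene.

k

The two rarest classes, ts + e and + k +, are the double crossovers. Comparing them with the parentals, only the k allele has switched, so k is the middle locus and the order is e – k – ts.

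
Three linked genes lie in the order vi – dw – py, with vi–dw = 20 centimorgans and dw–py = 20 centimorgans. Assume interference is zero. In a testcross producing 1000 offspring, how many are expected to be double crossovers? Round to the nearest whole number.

40

Map distances give recombination frequencies of 0.200 and 0.200 for the two intervals.
With no interference, expected double-crossover frequency = 0.200 × 0.200 = 0.04000.
Expected number = 0.04000 × 1000 = 40.00 ≈ 40.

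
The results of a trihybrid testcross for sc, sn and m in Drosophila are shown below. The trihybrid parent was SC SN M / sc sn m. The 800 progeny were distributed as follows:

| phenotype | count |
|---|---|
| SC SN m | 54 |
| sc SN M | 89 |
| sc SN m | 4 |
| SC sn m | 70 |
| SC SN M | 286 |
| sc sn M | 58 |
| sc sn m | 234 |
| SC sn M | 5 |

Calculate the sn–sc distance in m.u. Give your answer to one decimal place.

21.0 m.u.

The two rarest classes, SC sn M and sc SN m, are the double crossovers. Comparing them with the parentals, only the sn allele has switched, so sn is the middle locus and the order is sc – sn – m.
Crossovers in the sc–sn interval produce the single-crossover classes sc SN M and SC sn m (89 + 70 = 159) plus the double crossovers (9).
RF(sc–sn) = (159 + 9) / 800 = 168/800 = 0.2100 → 21.0 m.u.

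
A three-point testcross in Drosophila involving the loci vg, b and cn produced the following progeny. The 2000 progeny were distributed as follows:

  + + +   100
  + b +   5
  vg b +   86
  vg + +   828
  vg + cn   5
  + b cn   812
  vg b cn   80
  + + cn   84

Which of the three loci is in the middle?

cn

The two most frequent reciprocal classes, vg + + and + b cn, are the parental types, so the F1 was vg + + / + b cn.
The two rarest classes, vg + cn and + b +, are the double crossovers. Comparing them with the parentals, only the cn allele has switched, so cn is the middle locus and the order is vg – cn – b.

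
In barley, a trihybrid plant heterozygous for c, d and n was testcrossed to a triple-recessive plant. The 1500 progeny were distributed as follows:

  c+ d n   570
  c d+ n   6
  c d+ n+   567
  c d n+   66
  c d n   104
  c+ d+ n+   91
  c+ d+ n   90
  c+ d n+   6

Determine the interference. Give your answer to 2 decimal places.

The two most frequent reciprocal classes, c d+ n+ and c+ d n, are the parental types, so the F1 was c d+ n+ / c+ d n.
The two rarest classes, c d+ n and c+ d n+, are the double crossovers. Comparing them with the parentals, only the n allele has switched, so n is the middle locus and the order is c – n – d.
c–n: (195 + 12)/1500 = 0.1380; n–d: (156 + 12)/1500 = 0.1120.
Expected DCO frequency = 0.1380 × 0.1120 ≈ 0.01546; observed = 12/1500 ≈ 0.00800.
Coefficient of coincidence = 0.00800/0.01546 ≈ 0.52; interference = 1 − 0.52 = 0.48.

0.48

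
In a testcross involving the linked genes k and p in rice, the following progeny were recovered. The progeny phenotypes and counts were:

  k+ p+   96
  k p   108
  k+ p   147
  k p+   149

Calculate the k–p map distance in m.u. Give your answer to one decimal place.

40.8 m.u.

The two most frequent classes, k+ p (147) and k p+ (149), are the parental types, so the F1 was k+ p / k p+.
The recombinant classes are k+ p+ and k p: 96 + 108 = 204.
Recombination frequency = 204/500 = 0.4080 ≈ 40.8%, i.e. 40.8 m.u.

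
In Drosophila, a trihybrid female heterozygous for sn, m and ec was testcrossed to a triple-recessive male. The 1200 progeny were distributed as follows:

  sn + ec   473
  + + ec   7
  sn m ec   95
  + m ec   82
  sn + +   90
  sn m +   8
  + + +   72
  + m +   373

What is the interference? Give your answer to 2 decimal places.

The two most frequent reciprocal classes, + m + and sn + ec, are the parental types, so the F1 was + m + / sn + ec.
The two rarest classes, sn m + and + + ec, are the double crossovers. Comparing them with the parentals, only the sn allele has switched, so sn is the middle locus and the order is m – sn – ec.
m–sn: (167 + 15)/1200 = 0.1517; sn–ec: (172 + 15)/1200 = 0.1558.
Expected DCO frequency = 0.1517 × 0.1558 ≈ 0.02363; observed = 15/1200 ≈ 0.01250.
Coefficient of coincidence = 0.01250/0.02363 ≈ 0.53; interference = 1 − 0.53 = 0.47.

0.47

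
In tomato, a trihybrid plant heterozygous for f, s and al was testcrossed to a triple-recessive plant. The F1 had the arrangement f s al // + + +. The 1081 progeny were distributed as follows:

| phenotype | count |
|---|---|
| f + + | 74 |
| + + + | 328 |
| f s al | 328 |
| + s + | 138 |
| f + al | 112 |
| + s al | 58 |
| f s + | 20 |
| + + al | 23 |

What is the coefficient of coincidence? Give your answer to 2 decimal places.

The two rarest classes, f s + and + + al, are the double crossovers. Comparing them with the parentals, only the al allele has switched, so al is the middle locus and the order is s – al – f.
s–al: (250 + 43)/1081 = 0.2710; al–f: (132 + 43)/1081 = 0.1619.
Expected DCO frequency = 0.2710 × 0.1619 ≈ 0.04387; observed = 43/1081 ≈ 0.03978.
Coefficient of coincidence = 0.03978/0.04387 ≈ 0.91.

0.91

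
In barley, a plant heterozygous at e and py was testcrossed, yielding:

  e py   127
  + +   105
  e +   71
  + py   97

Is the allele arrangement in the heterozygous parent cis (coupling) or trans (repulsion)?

cis

The two most frequent classes are + + (105) and e py (127); these are the parental (non-recombinant) types.
So the F1 carried + + on one chromosome and e py on the other — the recessive alleles are on the same chromosome (cis / coupling).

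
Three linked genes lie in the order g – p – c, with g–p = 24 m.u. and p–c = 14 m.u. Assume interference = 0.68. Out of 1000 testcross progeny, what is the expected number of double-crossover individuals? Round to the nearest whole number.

11

Map distances give recombination frequencies of 0.240 and 0.140 for the two intervals.
With interference 0.68 (so coincidence = 0.32), expected double-crossover frequency = 0.240 × 0.140 × 0.32 = 0.01075.
Expected number = 0.01075 × 1000 = 10.75 ≈ 11.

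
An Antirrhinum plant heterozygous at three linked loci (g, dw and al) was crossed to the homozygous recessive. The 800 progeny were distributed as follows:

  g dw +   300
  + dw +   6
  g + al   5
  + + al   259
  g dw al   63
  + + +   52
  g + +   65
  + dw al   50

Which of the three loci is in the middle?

The two most frequent reciprocal classes, g dw + and + + al, are the parental types, so the F1 was g dw + / + + al.
The two rarest classes, + dw + and g + al, are the double crossovers. Comparing them with the parentals, only the g allele has switched, so g is the middle locus and the order is al – g – dw.

g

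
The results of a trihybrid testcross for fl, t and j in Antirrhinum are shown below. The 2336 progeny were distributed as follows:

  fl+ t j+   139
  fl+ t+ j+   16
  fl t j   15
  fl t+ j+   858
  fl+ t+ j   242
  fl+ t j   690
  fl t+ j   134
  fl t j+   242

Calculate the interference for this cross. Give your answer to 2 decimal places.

0.54

The two most frequent reciprocal classes, fl+ t j and fl t+ j+, are the parental types, so the F1 was fl+ t j / fl t+ j+.
The two rarest classes, fl t j and fl+ t+ j+, are the double crossovers. Comparing them with the parentals, only the fl allele has switched, so fl is the middle locus and the order is t – fl – j.
t–fl: (484 + 31)/2336 = 0.2205; fl–j: (273 + 31)/2336 = 0.1301.
Expected DCO frequency = 0.2205 × 0.1301 ≈ 0.02869; observed = 31/2336 ≈ 0.01327.
Coefficient of coincidence = 0.01327/0.02869 ≈ 0.46; interference = 1 − 0.46 = 0.54.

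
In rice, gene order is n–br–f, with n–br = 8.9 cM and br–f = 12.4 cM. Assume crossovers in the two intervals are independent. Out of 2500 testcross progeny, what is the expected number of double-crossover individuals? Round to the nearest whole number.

Map distances give recombination frequencies of 0.089 and 0.124 for the two intervals.
With no interference, expected double-crossover frequency = 0.089 × 0.124 = 0.01104.
Expected number = 0.01104 × 2500 = 27.59 ≈ 28.

28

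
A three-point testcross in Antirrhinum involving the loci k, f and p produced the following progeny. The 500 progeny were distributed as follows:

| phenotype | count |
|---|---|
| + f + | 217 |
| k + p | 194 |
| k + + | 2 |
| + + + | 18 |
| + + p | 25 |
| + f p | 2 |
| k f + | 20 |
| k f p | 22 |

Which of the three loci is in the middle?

p

The two most frequent reciprocal classes, + f + and k + p, are the parental types, so the F1 was + f + / k + p.
The two rarest classes, + f p and k + +, are the double crossovers. Comparing them with the parentals, only the p allele has switched, so p is the middle locus and the order is f – p – k.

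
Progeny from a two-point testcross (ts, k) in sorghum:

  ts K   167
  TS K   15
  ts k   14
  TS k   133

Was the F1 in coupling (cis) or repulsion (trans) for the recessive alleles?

trans

The two most frequent classes are TS k (133) and ts K (167); these are the parental (non-recombinant) types.
So the F1 carried TS k on one chromosome and ts K on the other — the recessive alleles are on opposite chromosomes (trans / repulsion).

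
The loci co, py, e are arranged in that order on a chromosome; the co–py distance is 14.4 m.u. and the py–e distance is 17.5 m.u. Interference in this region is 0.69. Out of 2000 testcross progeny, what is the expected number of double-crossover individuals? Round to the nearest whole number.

16

Map distances give recombination frequencies of 0.144 and 0.175 for the two intervals.
With interference 0.69 (so coincidence = 0.31), expected double-crossover frequency = 0.144 × 0.175 × 0.31 = 0.00781.
Expected number = 0.00781 × 2000 = 15.62 ≈ 16.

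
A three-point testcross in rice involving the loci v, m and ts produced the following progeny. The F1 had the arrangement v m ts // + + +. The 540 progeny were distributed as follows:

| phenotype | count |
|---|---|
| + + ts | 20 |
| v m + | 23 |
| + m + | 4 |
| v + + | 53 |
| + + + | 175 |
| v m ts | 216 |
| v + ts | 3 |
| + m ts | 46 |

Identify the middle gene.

m

The two rarest classes, v + ts and + m +, are the double crossovers. Comparing them with the parentals, only the m allele has switched, so m is the middle locus and the order is ts – m – v.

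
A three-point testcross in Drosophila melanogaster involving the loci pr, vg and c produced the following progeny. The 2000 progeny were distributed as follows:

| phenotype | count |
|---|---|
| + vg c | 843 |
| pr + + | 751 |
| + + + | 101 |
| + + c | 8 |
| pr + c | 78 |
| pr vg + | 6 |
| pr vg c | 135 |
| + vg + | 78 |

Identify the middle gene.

The two most frequent reciprocal classes, + vg c and pr + +, are the parental types, so the F1 was + vg c / pr + +.
The two rarest classes, + + c and pr vg +, are the double crossovers. Comparing them with the parentals, only the vg allele has switched, so vg is the middle locus and the order is c – vg – pr.

vg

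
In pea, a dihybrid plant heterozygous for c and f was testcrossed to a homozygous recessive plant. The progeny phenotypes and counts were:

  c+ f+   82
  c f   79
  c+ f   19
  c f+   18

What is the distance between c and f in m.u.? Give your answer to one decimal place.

The two most frequent classes, c+ f+ (82) and c f (79), are the parental types, so the F1 was c+ f+ / c f.
The recombinant classes are c+ f and c f+: 19 + 18 = 37.
Recombination frequency = 37/198 = 0.1869 ≈ 18.7%, i.e. 18.7 m.u.

18.7 m.u.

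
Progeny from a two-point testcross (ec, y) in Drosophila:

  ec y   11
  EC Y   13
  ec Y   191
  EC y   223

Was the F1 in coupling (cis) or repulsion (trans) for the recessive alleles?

trans

The two most frequent classes are EC y (223) and ec Y (191); these are the parental (non-recombinant) types.
So the F1 carried EC y on one chromosome and ec Y on the other — the recessive alleles are on opposite chromosomes (trans / repulsion).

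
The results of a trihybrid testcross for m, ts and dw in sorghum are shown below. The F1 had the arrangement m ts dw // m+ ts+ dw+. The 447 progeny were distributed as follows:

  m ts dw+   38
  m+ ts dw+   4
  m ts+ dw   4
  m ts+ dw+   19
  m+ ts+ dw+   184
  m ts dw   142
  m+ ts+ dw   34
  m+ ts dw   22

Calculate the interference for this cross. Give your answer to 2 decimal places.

0.09

The two rarest classes, m ts+ dw and m+ ts dw+, are the double crossovers. Comparing them with the parentals, only the ts allele has switched, so ts is the middle locus and the order is dw – ts – m.
dw–ts: (72 + 8)/447 = 0.1790; ts–m: (41 + 8)/447 = 0.1096.
Expected DCO frequency = 0.1790 × 0.1096 ≈ 0.01962; observed = 8/447 ≈ 0.01790.
Coefficient of coincidence = 0.01790/0.01962 ≈ 0.91; interference = 1 − 0.91 = 0.09.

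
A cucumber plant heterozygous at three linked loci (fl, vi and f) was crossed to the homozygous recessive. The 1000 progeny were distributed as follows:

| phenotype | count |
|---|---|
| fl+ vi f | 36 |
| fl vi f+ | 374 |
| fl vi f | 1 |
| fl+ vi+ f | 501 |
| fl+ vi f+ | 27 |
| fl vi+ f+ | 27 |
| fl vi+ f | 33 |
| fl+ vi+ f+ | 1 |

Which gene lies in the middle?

The two most frequent reciprocal classes, fl+ vi+ f and fl vi f+, are the parental types, so the F1 was fl+ vi+ f / fl vi f+.
The two rarest classes, fl+ vi+ f+ and fl vi f, are the double crossovers. Comparing them with the parentals, only the f allele has switched, so f is the middle locus and the order is fl – f – vi.

f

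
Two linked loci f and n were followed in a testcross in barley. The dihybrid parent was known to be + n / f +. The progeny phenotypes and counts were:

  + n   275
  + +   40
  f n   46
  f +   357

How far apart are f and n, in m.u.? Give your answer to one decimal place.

The recombinant classes are + + and f n: 40 + 46 = 86.
Recombination frequency = 86/718 = 0.1198 ≈ 12.0%, i.e. 12.0 m.u.

12.0 m.u.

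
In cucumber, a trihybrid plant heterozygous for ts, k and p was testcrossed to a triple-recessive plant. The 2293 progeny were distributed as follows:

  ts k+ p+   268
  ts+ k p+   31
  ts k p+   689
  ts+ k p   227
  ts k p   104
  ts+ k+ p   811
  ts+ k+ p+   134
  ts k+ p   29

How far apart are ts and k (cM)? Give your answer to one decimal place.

The two most frequent reciprocal classes, ts k p+ and ts+ k+ p, are the parental types, so the F1 was ts k p+ / ts+ k+ p.
The two rarest classes, ts+ k p+ and ts k+ p, are the double crossovers. Comparing them with the parentals, only the ts allele has switched, so ts is the middle locus and the order is p – ts – k.
Crossovers in the ts–k interval produce the single-crossover classes ts k+ p+ and ts+ k p (268 + 227 = 495) plus the double crossovers (60).
RF(ts–k) = (495 + 60) / 2293 = 555/2293 = 0.2420 → 24.2 cM.

24.2 cM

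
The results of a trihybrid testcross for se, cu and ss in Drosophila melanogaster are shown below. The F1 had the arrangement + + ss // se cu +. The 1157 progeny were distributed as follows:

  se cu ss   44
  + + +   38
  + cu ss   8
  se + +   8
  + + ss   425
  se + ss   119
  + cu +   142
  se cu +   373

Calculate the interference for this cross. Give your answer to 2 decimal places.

The two rarest classes, + cu ss and se + +, are the double crossovers. Comparing them with the parentals, only the cu allele has switched, so cu is the middle locus and the order is se – cu – ss.
se–cu: (261 + 16)/1157 = 0.2394; cu–ss: (82 + 16)/1157 = 0.0847.
Expected DCO frequency = 0.2394 × 0.0847 ≈ 0.02028; observed = 16/1157 ≈ 0.01383.
Coefficient of coincidence = 0.01383/0.02028 ≈ 0.68; interference = 1 − 0.68 = 0.32.

0.32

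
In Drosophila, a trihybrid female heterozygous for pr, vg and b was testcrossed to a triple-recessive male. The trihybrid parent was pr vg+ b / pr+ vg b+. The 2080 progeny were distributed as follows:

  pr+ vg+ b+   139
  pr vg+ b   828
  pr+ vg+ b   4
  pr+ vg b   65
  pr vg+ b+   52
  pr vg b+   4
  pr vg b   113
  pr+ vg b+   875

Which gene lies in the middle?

The two rarest classes, pr+ vg+ b and pr vg b+, are the double crossovers. Comparing them with the parentals, only the pr allele has switched, so pr is the middle locus and the order is vg – pr – b.

pr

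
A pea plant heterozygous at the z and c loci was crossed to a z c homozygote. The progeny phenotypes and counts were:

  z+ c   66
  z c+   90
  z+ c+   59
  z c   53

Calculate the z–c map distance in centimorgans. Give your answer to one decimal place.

The two most frequent classes, z+ c (66) and z c+ (90), are the parental types, so the F1 was z+ c / z c+.
The recombinant classes are z+ c+ and z c: 59 + 53 = 112.
Recombination frequency = 112/268 = 0.4179 ≈ 41.8%, i.e. 41.8 centimorgans.

41.8 centimorgans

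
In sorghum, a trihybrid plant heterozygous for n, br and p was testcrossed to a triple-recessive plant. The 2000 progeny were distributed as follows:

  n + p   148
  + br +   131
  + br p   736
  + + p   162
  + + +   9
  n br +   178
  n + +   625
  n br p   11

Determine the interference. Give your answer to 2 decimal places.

0.63

The two most frequent reciprocal classes, n + + and + br p, are the parental types, so the F1 was n + + / + br p.
The two rarest classes, + + + and n br p, are the double crossovers. Comparing them with the parentals, only the n allele has switched, so n is the middle locus and the order is p – n – br.
p–n: (279 + 20)/2000 = 0.1495; n–br: (340 + 20)/2000 = 0.1800.
Expected DCO frequency = 0.1495 × 0.1800 ≈ 0.02691; observed = 20/2000 ≈ 0.01000.
Coefficient of coincidence = 0.01000/0.02691 ≈ 0.37; interference = 1 − 0.37 = 0.63.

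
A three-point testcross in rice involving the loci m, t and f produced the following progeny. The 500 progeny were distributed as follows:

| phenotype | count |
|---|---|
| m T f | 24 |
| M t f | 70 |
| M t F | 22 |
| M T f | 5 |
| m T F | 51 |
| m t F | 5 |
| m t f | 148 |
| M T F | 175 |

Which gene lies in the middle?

f

The two most frequent reciprocal classes, m t f and M T F, are the parental types, so the F1 was m t f / M T F.
The two rarest classes, m t F and M T f, are the double crossovers. Comparing them with the parentals, only the f allele has switched, so f is the middle locus and the order is t – f – m.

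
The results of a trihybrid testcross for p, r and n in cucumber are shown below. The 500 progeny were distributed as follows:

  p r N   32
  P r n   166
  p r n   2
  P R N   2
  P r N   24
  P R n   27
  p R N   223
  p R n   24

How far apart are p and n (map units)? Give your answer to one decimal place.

10.4 map units

The two most frequent reciprocal classes, P r n and p R N, are the parental types, so the F1 was P r n / p R N.
The two rarest classes, p r n and P R N, are the double crossovers. Comparing them with the parentals, only the p allele has switched, so p is the middle locus and the order is n – p – r.
Crossovers in the n–p interval produce the single-crossover classes P r N and p R n (24 + 24 = 48) plus the double crossovers (4).
RF(n–p) = (48 + 4) / 500 = 52/500 = 0.1040 → 10.4 map units.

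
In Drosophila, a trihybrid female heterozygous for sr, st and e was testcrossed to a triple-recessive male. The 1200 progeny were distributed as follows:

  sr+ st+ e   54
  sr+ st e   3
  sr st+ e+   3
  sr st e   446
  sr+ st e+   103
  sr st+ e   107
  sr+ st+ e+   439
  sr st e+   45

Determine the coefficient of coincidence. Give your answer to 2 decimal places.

0.32

The two most frequent reciprocal classes, sr st e and sr+ st+ e+, are the parental types, so the F1 was sr st e / sr+ st+ e+.
The two rarest classes, sr+ st e and sr st+ e+, are the double crossovers. Comparing them with the parentals, only the sr allele has switched, so sr is the middle locus and the order is st – sr – e.
st–sr: (210 + 6)/1200 = 0.1800; sr–e: (99 + 6)/1200 = 0.0875.
Expected DCO frequency = 0.1800 × 0.0875 ≈ 0.01575; observed = 6/1200 ≈ 0.00500.
Coefficient of coincidence = 0.00500/0.01575 ≈ 0.32.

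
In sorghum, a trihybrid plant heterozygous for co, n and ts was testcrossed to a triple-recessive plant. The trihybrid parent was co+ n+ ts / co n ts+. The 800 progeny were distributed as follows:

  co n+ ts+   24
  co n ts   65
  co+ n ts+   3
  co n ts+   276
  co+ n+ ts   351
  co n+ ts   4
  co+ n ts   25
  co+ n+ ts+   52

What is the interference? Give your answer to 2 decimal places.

The two rarest classes, co n+ ts and co+ n ts+, are the double crossovers. Comparing them with the parentals, only the co allele has switched, so co is the middle locus and the order is n – co – ts.
n–co: (49 + 7)/800 = 0.0700; co–ts: (117 + 7)/800 = 0.1550.
Expected DCO frequency = 0.0700 × 0.1550 ≈ 0.01085; observed = 7/800 ≈ 0.00875.
Coefficient of coincidence = 0.00875/0.01085 ≈ 0.81; interference = 1 − 0.81 = 0.19.

0.19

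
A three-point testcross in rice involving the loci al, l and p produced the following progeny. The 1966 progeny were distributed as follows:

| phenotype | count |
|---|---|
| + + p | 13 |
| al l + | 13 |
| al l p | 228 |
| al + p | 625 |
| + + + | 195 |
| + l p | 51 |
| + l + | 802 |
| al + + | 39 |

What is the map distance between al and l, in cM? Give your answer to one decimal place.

The two most frequent reciprocal classes, + l + and al + p, are the parental types, so the F1 was + l + / al + p.
The two rarest classes, al l + and + + p, are the double crossovers. Comparing them with the parentals, only the al allele has switched, so al is the middle locus and the order is l – al – p.
Crossovers in the l–al interval produce the single-crossover classes + + + and al l p (195 + 228 = 423) plus the double crossovers (26).
RF(l–al) = (423 + 26) / 1966 = 449/1966 = 0.2284 → 22.8 cM.

22.8 cM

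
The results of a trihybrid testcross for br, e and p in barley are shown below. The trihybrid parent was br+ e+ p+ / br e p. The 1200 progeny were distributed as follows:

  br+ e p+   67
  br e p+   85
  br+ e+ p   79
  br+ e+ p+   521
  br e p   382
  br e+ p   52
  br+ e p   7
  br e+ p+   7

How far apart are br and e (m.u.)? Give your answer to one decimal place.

The two rarest classes, br e+ p+ and br+ e p, are the double crossovers. Comparing them with the parentals, only the br allele has switched, so br is the middle locus and the order is p – br – e.
Crossovers in the br–e interval produce the single-crossover classes br+ e p+ and br e+ p (67 + 52 = 119) plus the double crossovers (14).
RF(br–e) = (119 + 14) / 1200 = 133/1200 = 0.1108 → 11.1 m.u.

11.1 m.u.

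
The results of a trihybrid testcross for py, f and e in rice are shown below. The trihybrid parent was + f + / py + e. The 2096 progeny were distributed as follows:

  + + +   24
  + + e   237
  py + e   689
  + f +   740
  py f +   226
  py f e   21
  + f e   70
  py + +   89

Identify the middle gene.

The two rarest classes, + + + and py f e, are the double crossovers. Comparing them with the parentals, only the f allele has switched, so f is the middle locus and the order is e – f – py.

f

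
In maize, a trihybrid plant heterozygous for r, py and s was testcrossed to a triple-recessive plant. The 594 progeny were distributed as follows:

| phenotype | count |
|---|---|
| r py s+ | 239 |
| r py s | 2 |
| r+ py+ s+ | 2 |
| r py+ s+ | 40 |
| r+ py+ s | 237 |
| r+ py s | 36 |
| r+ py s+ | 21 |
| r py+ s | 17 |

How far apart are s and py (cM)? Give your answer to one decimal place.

13.5 cM

The two most frequent reciprocal classes, r py s+ and r+ py+ s, are the parental types, so the F1 was r py s+ / r+ py+ s.
The two rarest classes, r py s and r+ py+ s+, are the double crossovers. Comparing them with the parentals, only the s allele has switched, so s is the middle locus and the order is py – s – r.
Crossovers in the py–s interval produce the single-crossover classes r py+ s+ and r+ py s (40 + 36 = 76) plus the double crossovers (4).
RF(py–s) = (76 + 4) / 594 = 80/594 = 0.1347 → 13.5 cM.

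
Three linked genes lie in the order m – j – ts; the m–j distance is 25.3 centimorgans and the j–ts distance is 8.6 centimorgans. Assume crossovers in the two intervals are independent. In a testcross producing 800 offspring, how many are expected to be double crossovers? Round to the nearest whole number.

17

Map distances give recombination frequencies of 0.253 and 0.086 for the two intervals.
With no interference, expected double-crossover frequency = 0.253 × 0.086 = 0.02176.
Expected number = 0.02176 × 800 = 17.41 ≈ 17.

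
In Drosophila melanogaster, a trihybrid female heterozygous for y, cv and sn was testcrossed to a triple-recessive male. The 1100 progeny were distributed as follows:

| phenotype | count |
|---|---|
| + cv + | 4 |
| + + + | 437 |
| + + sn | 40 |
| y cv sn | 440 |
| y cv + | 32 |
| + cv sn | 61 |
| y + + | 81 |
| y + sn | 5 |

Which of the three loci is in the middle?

cv

The two most frequent reciprocal classes, + + + and y cv sn, are the parental types, so the F1 was + + + / y cv sn.
The two rarest classes, + cv + and y + sn, are the double crossovers. Comparing them with the parentals, only the cv allele has switched, so cv is the middle locus and the order is y – cv – sn.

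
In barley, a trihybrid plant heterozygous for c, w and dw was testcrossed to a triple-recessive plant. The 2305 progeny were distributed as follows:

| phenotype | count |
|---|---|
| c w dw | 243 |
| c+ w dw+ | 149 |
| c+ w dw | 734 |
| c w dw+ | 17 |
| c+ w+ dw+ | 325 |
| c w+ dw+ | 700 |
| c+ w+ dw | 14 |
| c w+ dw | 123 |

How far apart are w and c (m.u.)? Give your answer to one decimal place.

26.0 m.u.

The two most frequent reciprocal classes, c w+ dw+ and c+ w dw, are the parental types, so the F1 was c w+ dw+ / c+ w dw.
The two rarest classes, c w dw+ and c+ w+ dw, are the double crossovers. Comparing them with the parentals, only the w allele has switched, so w is the middle locus and the order is c – w – dw.
Crossovers in the c–w interval produce the single-crossover classes c+ w+ dw+ and c w dw (325 + 243 = 568) plus the double crossovers (31).
RF(c–w) = (568 + 31) / 2305 = 599/2305 = 0.2599 → 26.0 m.u.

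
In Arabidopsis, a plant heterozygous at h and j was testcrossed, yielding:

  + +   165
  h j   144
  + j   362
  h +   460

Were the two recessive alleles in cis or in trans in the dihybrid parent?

trans

The two most frequent classes are + j (362) and h + (460); these are the parental (non-recombinant) types.
So the F1 carried + j on one chromosome and h + on the other — the recessive alleles are on opposite chromosomes (trans / repulsion).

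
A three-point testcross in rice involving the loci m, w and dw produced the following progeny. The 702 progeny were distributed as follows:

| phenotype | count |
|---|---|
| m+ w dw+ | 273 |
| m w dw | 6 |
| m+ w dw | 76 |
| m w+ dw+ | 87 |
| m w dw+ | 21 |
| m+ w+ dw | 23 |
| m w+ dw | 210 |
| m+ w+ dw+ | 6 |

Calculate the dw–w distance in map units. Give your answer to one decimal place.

The two most frequent reciprocal classes, m w+ dw and m+ w dw+, are the parental types, so the F1 was m w+ dw / m+ w dw+.
The two rarest classes, m w dw and m+ w+ dw+, are the double crossovers. Comparing them with the parentals, only the w allele has switched, so w is the middle locus and the order is m – w – dw.
Crossovers in the w–dw interval produce the single-crossover classes m w+ dw+ and m+ w dw (87 + 76 = 163) plus the double crossovers (12).
RF(w–dw) = (163 + 12) / 702 = 175/702 = 0.2493 → 24.9 map units.

24.9 map units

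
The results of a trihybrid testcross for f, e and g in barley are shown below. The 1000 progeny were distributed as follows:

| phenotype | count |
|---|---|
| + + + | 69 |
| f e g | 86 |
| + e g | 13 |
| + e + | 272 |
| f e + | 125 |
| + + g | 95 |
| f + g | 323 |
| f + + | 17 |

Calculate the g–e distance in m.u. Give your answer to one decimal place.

18.5 m.u.

The two most frequent reciprocal classes, + e + and f + g, are the parental types, so the F1 was + e + / f + g.
The two rarest classes, + e g and f + +, are the double crossovers. Comparing them with the parentals, only the g allele has switched, so g is the middle locus and the order is f – g – e.
Crossovers in the g–e interval produce the single-crossover classes + + + and f e g (69 + 86 = 155) plus the double crossovers (30).
RF(g–e) = (155 + 30) / 1000 = 185/1000 = 0.1850 → 18.5 m.u.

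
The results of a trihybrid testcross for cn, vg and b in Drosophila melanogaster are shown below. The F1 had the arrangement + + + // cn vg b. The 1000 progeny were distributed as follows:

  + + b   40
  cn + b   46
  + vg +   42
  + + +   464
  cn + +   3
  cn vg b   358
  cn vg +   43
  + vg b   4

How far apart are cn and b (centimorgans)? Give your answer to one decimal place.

The two rarest classes, cn + + and + vg b, are the double crossovers. Comparing them with the parentals, only the cn allele has switched, so cn is the middle locus and the order is vg – cn – b.
Crossovers in the cn–b interval produce the single-crossover classes + + b and cn vg + (40 + 43 = 83) plus the double crossovers (7).
RF(cn–b) = (83 + 7) / 1000 = 90/1000 = 0.0900 → 9.0 centimorgans.

9.0 centimorgans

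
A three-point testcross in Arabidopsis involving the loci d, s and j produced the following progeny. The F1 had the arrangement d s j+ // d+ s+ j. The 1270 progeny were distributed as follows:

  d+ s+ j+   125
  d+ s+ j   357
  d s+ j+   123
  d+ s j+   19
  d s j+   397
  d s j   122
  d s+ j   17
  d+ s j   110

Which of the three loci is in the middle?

The two rarest classes, d+ s j+ and d s+ j, are the double crossovers. Comparing them with the parentals, only the d allele has switched, so d is the middle locus and the order is s – d – j.

d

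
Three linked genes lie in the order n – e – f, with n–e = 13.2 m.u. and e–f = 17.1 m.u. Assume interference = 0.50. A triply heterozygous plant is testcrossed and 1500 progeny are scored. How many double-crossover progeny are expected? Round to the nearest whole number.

17

Map distances give recombination frequencies of 0.132 and 0.171 for the two intervals.
With interference 0.50 (so coincidence = 0.50), expected double-crossover frequency = 0.132 × 0.171 × 0.50 = 0.01129.
Expected number = 0.01129 × 1500 = 16.93 ≈ 17.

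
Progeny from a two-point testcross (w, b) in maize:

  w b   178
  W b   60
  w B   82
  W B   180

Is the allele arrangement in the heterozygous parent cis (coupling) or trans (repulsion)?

The two most frequent classes are W B (180) and w b (178); these are the parental (non-recombinant) types.
So the F1 carried W B on one chromosome and w b on the other — the recessive alleles are on the same chromosome (cis / coupling).

cis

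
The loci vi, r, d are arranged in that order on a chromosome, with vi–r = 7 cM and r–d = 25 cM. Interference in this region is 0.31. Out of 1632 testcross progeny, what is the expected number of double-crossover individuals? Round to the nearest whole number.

20

Map distances give recombination frequencies of 0.070 and 0.250 for the two intervals.
With interference 0.31 (so coincidence = 0.69), expected double-crossover frequency = 0.070 × 0.250 × 0.69 = 0.01208.
Expected number = 0.01208 × 1632 = 19.71 ≈ 20.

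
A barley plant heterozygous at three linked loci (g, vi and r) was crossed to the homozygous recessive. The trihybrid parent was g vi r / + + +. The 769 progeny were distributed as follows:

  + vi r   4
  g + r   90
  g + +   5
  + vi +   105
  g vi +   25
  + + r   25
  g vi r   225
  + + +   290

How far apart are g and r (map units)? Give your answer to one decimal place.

7.7 map units

The two rarest classes, + vi r and g + +, are the double crossovers. Comparing them with the parentals, only the g allele has switched, so g is the middle locus and the order is vi – g – r.
Crossovers in the g–r interval produce the single-crossover classes g vi + and + + r (25 + 25 = 50) plus the double crossovers (9).
RF(g–r) = (50 + 9) / 769 = 59/769 = 0.0767 → 7.7 map units.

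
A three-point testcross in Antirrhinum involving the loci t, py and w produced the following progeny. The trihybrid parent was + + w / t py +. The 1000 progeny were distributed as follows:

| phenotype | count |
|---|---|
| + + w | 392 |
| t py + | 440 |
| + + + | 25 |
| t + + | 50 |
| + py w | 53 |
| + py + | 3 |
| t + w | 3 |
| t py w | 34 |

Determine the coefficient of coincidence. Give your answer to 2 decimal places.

The two rarest classes, t + w and + py +, are the double crossovers. Comparing them with the parentals, only the t allele has switched, so t is the middle locus and the order is w – t – py.
w–t: (59 + 6)/1000 = 0.0650; t–py: (103 + 6)/1000 = 0.1090.
Expected DCO frequency = 0.0650 × 0.1090 ≈ 0.00709; observed = 6/1000 ≈ 0.00600.
Coefficient of coincidence = 0.00600/0.00709 ≈ 0.85.

0.85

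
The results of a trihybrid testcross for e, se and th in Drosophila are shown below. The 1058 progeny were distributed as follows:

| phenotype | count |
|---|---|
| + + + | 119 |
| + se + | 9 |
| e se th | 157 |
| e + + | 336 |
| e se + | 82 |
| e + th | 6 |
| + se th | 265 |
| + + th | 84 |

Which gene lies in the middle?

th

The two most frequent reciprocal classes, e + + and + se th, are the parental types, so the F1 was e + + / + se th.
The two rarest classes, e + th and + se +, are the double crossovers. Comparing them with the parentals, only the th allele has switched, so th is the middle locus and the order is e – th – se.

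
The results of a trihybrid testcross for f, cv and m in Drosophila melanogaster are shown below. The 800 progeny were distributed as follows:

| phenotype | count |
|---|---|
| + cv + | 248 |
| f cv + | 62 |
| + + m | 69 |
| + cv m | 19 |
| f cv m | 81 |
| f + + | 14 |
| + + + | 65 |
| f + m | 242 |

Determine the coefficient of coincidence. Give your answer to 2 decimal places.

The two most frequent reciprocal classes, + cv + and f + m, are the parental types, so the F1 was + cv + / f + m.
The two rarest classes, + cv m and f + +, are the double crossovers. Comparing them with the parentals, only the m allele has switched, so m is the middle locus and the order is f – m – cv.
f–m: (131 + 33)/800 = 0.2050; m–cv: (146 + 33)/800 = 0.2238.
Expected DCO frequency = 0.2050 × 0.2238 ≈ 0.04588; observed = 33/800 ≈ 0.04125.
Coefficient of coincidence = 0.04125/0.04588 ≈ 0.90.

0.90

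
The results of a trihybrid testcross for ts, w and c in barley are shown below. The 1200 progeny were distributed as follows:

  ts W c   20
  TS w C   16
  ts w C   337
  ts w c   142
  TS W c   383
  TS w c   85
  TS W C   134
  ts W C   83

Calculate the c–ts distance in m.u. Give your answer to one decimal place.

26.0 m.u.

The two most frequent reciprocal classes, ts w C and TS W c, are the parental types, so the F1 was ts w C / TS W c.
The two rarest classes, TS w C and ts W c, are the double crossovers. Comparing them with the parentals, only the ts allele has switched, so ts is the middle locus and the order is c – ts – w.
Crossovers in the c–ts interval produce the single-crossover classes ts w c and TS W C (142 + 134 = 276) plus the double crossovers (36).
RF(c–ts) = (276 + 36) / 1200 = 312/1200 = 0.2600 → 26.0 m.u.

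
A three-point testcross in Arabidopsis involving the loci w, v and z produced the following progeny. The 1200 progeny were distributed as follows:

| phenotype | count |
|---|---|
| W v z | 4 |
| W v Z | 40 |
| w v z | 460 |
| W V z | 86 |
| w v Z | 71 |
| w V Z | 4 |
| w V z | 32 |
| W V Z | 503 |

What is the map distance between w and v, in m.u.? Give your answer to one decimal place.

6.7 m.u.

The two most frequent reciprocal classes, W V Z and w v z, are the parental types, so the F1 was W V Z / w v z.
The two rarest classes, w V Z and W v z, are the double crossovers. Comparing them with the parentals, only the w allele has switched, so w is the middle locus and the order is v – w – z.
Crossovers in the v–w interval produce the single-crossover classes W v Z and w V z (40 + 32 = 72) plus the double crossovers (8).
RF(v–w) = (72 + 8) / 1200 = 80/1200 = 0.0667 → 6.7 m.u.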